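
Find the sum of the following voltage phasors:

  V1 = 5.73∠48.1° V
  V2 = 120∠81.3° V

Step 1 — Convert each phasor to rectangular form:
  V1 = 5.73·(cos(48.1°) + j·sin(48.1°)) = 3.827 + j4.265 V
  V2 = 120·(cos(81.3°) + j·sin(81.3°)) = 18.15 + j118.6 V
Step 2 — Sum components: V_total = 21.98 + j122.9 V.
Step 3 — Convert to polar: |V_total| = 124.8 V, ∠V_total = 79.9°.

V_total = 124.8∠79.9° V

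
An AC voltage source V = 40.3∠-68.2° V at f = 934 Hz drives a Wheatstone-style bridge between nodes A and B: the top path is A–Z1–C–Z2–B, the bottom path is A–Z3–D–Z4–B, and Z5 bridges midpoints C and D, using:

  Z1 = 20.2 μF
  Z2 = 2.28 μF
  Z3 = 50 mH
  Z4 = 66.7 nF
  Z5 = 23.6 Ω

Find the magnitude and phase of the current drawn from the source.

Step 1 — Angular frequency: ω = 2π·f = 2π·934 = 5868 rad/s.
Step 2 — Component impedances:
  Z1: Z = 1/(jωC) = -j/(ω·C) = 0 - j8.436 Ω
  Z2: Z = 1/(jωC) = -j/(ω·C) = 0 - j74.74 Ω
  Z3: Z = jωL = j·5868·0.05 = 0 + j293.4 Ω
  Z4: Z = 1/(jωC) = -j/(ω·C) = 0 - j2555 Ω
  Z5: Z = R = 23.6 Ω
Step 3 — Bridge requires nodal analysis (the Z5 bridge couples midpoints C and D, so the two paths cannot be reduced to a simple series/parallel combination). Setting node B to ground and injecting 1 A at node A, the 3-node admittance system at A, C, D solves to V_A = Z_AB = 0.07902 - j81.29 Ω = 81.29∠-89.9° Ω.
Step 4 — Source phasor: V = 40.3∠-68.2° V = 14.97 - j37.42 V.
Step 5 — Ohm's law: I = V / Z_total = (14.97 - j37.42) / (0.07902 - j81.29) = 0.4605 + j0.1837 A.
Step 6 — Convert to polar: |I| = 0.4957 A, ∠I = 21.7°.

I = 0.4957∠21.7° A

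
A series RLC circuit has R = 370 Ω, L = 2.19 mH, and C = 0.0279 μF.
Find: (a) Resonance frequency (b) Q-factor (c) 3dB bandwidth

Step 1 — Resonance: ω₀ = 1/√(LC) = 1/√(0.00219·2.79e-08) = 1.279e+05 rad/s.
Step 2 — f₀ = ω₀/(2π) = 2.036e+04 Hz.
Step 3 — Series Q: Q = ω₀L/R = 1.279e+05·0.00219/370 = 0.7572.
Step 4 — Bandwidth: Δω = ω₀/Q = 1.689e+05 rad/s; BW = Δω/(2π) = 2.689e+04 Hz.

(a) f₀ = 2.036e+04 Hz  (b) Q = 0.7572  (c) BW = 2.689e+04 Hz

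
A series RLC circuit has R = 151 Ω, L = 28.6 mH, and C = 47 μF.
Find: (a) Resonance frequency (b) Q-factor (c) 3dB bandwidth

Step 1 — Resonance: ω₀ = 1/√(LC) = 1/√(0.0286·4.7e-05) = 862.5 rad/s.
Step 2 — f₀ = ω₀/(2π) = 137.3 Hz.
Step 3 — Series Q: Q = ω₀L/R = 862.5·0.0286/151 = 0.1634.
Step 4 — Bandwidth: Δω = ω₀/Q = 5280 rad/s; BW = Δω/(2π) = 840.3 Hz.

(a) f₀ = 137.3 Hz  (b) Q = 0.1634  (c) BW = 840.3 Hz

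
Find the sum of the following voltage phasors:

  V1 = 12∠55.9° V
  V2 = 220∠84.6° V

Step 1 — Convert each phasor to rectangular form:
  V1 = 12·(cos(55.9°) + j·sin(55.9°)) = 6.728 + j9.937 V
  V2 = 220·(cos(84.6°) + j·sin(84.6°)) = 20.7 + j219 V
Step 2 — Sum components: V_total = 27.43 + j229 V.
Step 3 — Convert to polar: |V_total| = 230.6 V, ∠V_total = 83.2°.

V_total = 230.6∠83.2° V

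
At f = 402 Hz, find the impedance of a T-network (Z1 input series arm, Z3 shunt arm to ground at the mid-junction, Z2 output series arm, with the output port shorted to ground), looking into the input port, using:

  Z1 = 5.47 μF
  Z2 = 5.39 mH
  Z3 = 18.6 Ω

Step 1 — Angular frequency: ω = 2π·f = 2π·402 = 2526 rad/s.
Step 2 — Component impedances:
  Z1: Z = 1/(jωC) = -j/(ω·C) = 0 - j72.38 Ω
  Z2: Z = jωL = j·2526·0.00539 = 0 + j13.61 Ω
  Z3: Z = R = 18.6 Ω
Step 3 — With the output port shorted to ground, the output series arm Z2 runs from the junction to ground; the shunt arm Z3 also runs from the junction to ground. They appear in parallel: Z3 || Z2 = 6.489 + j8.865 Ω.
Step 4 — Series with input arm Z1: Z_in = Z1 + (Z3 || Z2) = 6.489 - j63.51 Ω = 63.84∠-84.2° Ω.

Z = 6.489 - j63.51 Ω = 63.84∠-84.2° Ω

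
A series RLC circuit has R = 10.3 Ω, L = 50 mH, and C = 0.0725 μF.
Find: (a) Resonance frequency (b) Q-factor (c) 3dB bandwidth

Step 1 — Resonance condition Im(Z)=0 gives ω₀ = 1/√(LC).
Step 2 — ω₀ = 1/√(0.05·7.25e-08) = 1.661e+04 rad/s.
Step 3 — f₀ = ω₀/(2π) = 2643 Hz.
Step 4 — Series Q: Q = ω₀L/R = 1.661e+04·0.05/10.3 = 80.63.
Step 5 — 3dB bandwidth: Δω = ω₀/Q = 206 rad/s; BW = Δω/(2π) = 32.79 Hz.

(a) f₀ = 2643 Hz  (b) Q = 80.63  (c) BW = 32.79 Hz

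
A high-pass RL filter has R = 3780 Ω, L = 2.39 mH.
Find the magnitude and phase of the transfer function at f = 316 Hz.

Step 1 — Angular frequency: ω = 2π·316 = 1985 rad/s.
Step 2 — Transfer function: H(jω) = jωL/(R + jωL).
Step 3 — Numerator jωL = j·4.745; denominator R + jωL = 3780 + j4.745.
Step 4 — H = 1.576e-06 + j0.001255.
Step 5 — Magnitude: |H| = 0.001255 (-58.0 dB); phase: φ = 89.9°.

|H| = 0.001255 (-58.0 dB), φ = 89.9°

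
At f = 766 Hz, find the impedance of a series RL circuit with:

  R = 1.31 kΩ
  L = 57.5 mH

Step 1 — Angular frequency: ω = 2π·f = 2π·766 = 4813 rad/s.
Step 2 — Component impedances:
  R: Z = R = 1310 Ω
  L: Z = jωL = j·4813·0.0575 = 0 + j276.7 Ω
Step 3 — Series combination: Z_total = R + L = 1310 + j276.7 Ω = 1339∠11.9° Ω.

Z = 1310 + j276.7 Ω = 1339∠11.9° Ω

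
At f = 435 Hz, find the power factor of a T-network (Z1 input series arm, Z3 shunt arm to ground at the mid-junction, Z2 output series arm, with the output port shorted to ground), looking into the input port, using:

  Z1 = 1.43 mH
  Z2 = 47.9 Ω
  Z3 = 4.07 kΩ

Step 1 — Angular frequency: ω = 2π·f = 2π·435 = 2733 rad/s.
Step 2 — Component impedances:
  Z1: Z = jωL = j·2733·0.00143 = 0 + j3.908 Ω
  Z2: Z = R = 47.9 Ω
  Z3: Z = R = 4070 Ω
Step 3 — With the output port shorted to ground, the output series arm Z2 runs from the junction to ground; the shunt arm Z3 also runs from the junction to ground. They appear in parallel: Z3 || Z2 = 47.34 Ω.
Step 4 — Series with input arm Z1: Z_in = Z1 + (Z3 || Z2) = 47.34 + j3.908 Ω = 47.5∠4.7° Ω.
Step 5 — Power factor: PF = cos(φ) = Re(Z)/|Z| = 47.34/47.5 = 0.9966.
Step 6 — Type: Im(Z) = 3.908 ⇒ lagging (phase φ = 4.7°).

PF = 0.9966 (lagging, φ = 4.7°)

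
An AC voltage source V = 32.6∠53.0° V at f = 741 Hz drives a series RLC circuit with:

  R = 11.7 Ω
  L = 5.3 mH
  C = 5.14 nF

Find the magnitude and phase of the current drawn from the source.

Step 1 — Angular frequency: ω = 2π·f = 2π·741 = 4656 rad/s.
Step 2 — Component impedances:
  R: Z = R = 11.7 Ω
  L: Z = jωL = j·4656·0.0053 = 0 + j24.68 Ω
  C: Z = 1/(jωC) = -j/(ω·C) = 0 - j4.179e+04 Ω
Step 3 — Series combination: Z_total = R + L + C = 11.7 - j4.176e+04 Ω = 4.176e+04∠-90.0° Ω.
Step 4 — Source phasor: V = 32.6∠53.0° V = 19.62 + j26.04 V.
Step 5 — Ohm's law: I = V / Z_total = (19.62 + j26.04) / (11.7 - j4.176e+04) = -0.0006233 + j0.00047 A.
Step 6 — Convert to polar: |I| = 0.0007806 A, ∠I = 143.0°.

I = 0.0007806∠143.0° A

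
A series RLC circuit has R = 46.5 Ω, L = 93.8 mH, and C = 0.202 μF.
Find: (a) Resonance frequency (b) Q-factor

Step 1 — Resonance condition Im(Z)=0 gives ω₀ = 1/√(LC).
Step 2 — ω₀ = 1/√(0.0938·2.02e-07) = 7265 rad/s.
Step 3 — f₀ = ω₀/(2π) = 1156 Hz.
Step 4 — Series Q: Q = ω₀L/R = 7265·0.0938/46.5 = 14.65.

(a) f₀ = 1156 Hz  (b) Q = 14.65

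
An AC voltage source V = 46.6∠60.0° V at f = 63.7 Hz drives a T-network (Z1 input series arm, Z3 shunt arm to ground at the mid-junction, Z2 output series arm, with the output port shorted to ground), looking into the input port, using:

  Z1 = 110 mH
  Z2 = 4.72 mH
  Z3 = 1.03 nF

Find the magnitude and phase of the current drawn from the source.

Step 1 — Angular frequency: ω = 2π·f = 2π·63.7 = 400.2 rad/s.
Step 2 — Component impedances:
  Z1: Z = jωL = j·400.2·0.11 = 0 + j44.03 Ω
  Z2: Z = jωL = j·400.2·0.00472 = 0 + j1.889 Ω
  Z3: Z = 1/(jωC) = -j/(ω·C) = 0 - j2.426e+06 Ω
Step 3 — With the output port shorted to ground, the output series arm Z2 runs from the junction to ground; the shunt arm Z3 also runs from the junction to ground. They appear in parallel: Z3 || Z2 = 0 + j1.889 Ω.
Step 4 — Series with input arm Z1: Z_in = Z1 + (Z3 || Z2) = 0 + j45.92 Ω = 45.92∠90.0° Ω.
Step 5 — Source phasor: V = 46.6∠60.0° V = 23.3 + j40.36 V.
Step 6 — Ohm's law: I = V / Z_total = (23.3 + j40.36) / (0 + j45.92) = 0.8789 - j0.5075 A.
Step 7 — Convert to polar: |I| = 1.015 A, ∠I = -30.0°.

I = 1.015∠-30.0° A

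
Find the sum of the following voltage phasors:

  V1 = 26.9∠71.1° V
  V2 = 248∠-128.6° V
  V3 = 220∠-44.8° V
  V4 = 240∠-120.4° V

Step 1 — Convert each phasor to rectangular form:
  V1 = 26.9·(cos(71.1°) + j·sin(71.1°)) = 8.713 + j25.45 V
  V2 = 248·(cos(-128.6°) + j·sin(-128.6°)) = -154.7 - j193.8 V
  V3 = 220·(cos(-44.8°) + j·sin(-44.8°)) = 156.1 - j155 V
  V4 = 240·(cos(-120.4°) + j·sin(-120.4°)) = -121.4 - j207 V
Step 2 — Sum components: V_total = -111.4 - j530.4 V.
Step 3 — Convert to polar: |V_total| = 542 V, ∠V_total = -101.9°.

V_total = 542∠-101.9° V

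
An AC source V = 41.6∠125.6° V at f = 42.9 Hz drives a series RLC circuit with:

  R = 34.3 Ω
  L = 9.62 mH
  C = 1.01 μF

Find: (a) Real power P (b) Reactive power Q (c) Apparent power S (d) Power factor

Step 1 — Angular frequency: ω = 2π·f = 2π·42.9 = 269.5 rad/s.
Step 2 — Component impedances:
  R: Z = R = 34.3 Ω
  L: Z = jωL = j·269.5·0.00962 = 0 + j2.593 Ω
  C: Z = 1/(jωC) = -j/(ω·C) = 0 - j3673 Ω
Step 3 — Series combination: Z_total = R + L + C = 34.3 - j3671 Ω = 3671∠-89.5° Ω.
Step 4 — Source phasor: V = 41.6∠125.6° V = -24.22 + j33.82 V.
Step 5 — Current: I = V / Z = -0.009276 - j0.006511 A = 0.01133∠-144.9° A.
Step 6 — Complex power: S = V·I* = 0.004405 - j0.4714 VA.
Step 7 — Real power: P = Re(S) = 0.004405 W.
Step 8 — Reactive power: Q = Im(S) = -0.4714 VAR.
Step 9 — Apparent power: |S| = 0.4714 VA.
Step 10 — Power factor: PF = P/|S| = 0.009344 (leading).

(a) P = 0.004405 W  (b) Q = -0.4714 VAR  (c) S = 0.4714 VA  (d) PF = 0.009344 (leading)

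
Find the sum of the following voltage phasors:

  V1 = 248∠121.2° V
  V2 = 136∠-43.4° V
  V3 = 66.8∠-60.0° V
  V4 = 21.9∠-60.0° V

Step 1 — Convert each phasor to rectangular form:
  V1 = 248·(cos(121.2°) + j·sin(121.2°)) = -128.5 + j212.1 V
  V2 = 136·(cos(-43.4°) + j·sin(-43.4°)) = 98.81 - j93.44 V
  V3 = 66.8·(cos(-60.0°) + j·sin(-60.0°)) = 33.4 - j57.85 V
  V4 = 21.9·(cos(-60.0°) + j·sin(-60.0°)) = 10.95 - j18.97 V
Step 2 — Sum components: V_total = 14.69 + j41.87 V.
Step 3 — Convert to polar: |V_total| = 44.37 V, ∠V_total = 70.7°.

V_total = 44.37∠70.7° V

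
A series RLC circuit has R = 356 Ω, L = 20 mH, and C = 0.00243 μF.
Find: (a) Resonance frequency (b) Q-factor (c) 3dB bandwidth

Step 1 — Resonance: ω₀ = 1/√(LC) = 1/√(0.02·2.43e-09) = 1.434e+05 rad/s.
Step 2 — f₀ = ω₀/(2π) = 2.283e+04 Hz.
Step 3 — Series Q: Q = ω₀L/R = 1.434e+05·0.02/356 = 8.059.
Step 4 — Bandwidth: Δω = ω₀/Q = 1.78e+04 rad/s; BW = Δω/(2π) = 2833 Hz.

(a) f₀ = 2.283e+04 Hz  (b) Q = 8.059  (c) BW = 2833 Hz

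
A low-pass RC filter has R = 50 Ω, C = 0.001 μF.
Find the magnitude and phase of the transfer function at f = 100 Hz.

Step 1 — Angular frequency: ω = 2π·100 = 628.3 rad/s.
Step 2 — Transfer function: H(jω) = 1/(1 + jωRC).
Step 3 — Denominator: 1 + jωRC = 1 + j·628.3·50·1e-09 = 1 + j3.142e-05.
Step 4 — H = 1 - j3.142e-05.
Step 5 — Magnitude: |H| = 1 (-0.0 dB); phase: φ = -0.0°.

|H| = 1 (-0.0 dB), φ = -0.0°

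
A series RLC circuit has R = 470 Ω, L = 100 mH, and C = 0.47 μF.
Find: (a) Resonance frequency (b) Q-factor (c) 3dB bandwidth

Step 1 — Resonance: ω₀ = 1/√(LC) = 1/√(0.1·4.7e-07) = 4613 rad/s.
Step 2 — f₀ = ω₀/(2π) = 734.1 Hz.
Step 3 — Series Q: Q = ω₀L/R = 4613·0.1/470 = 0.9814.
Step 4 — Bandwidth: Δω = ω₀/Q = 4700 rad/s; BW = Δω/(2π) = 748 Hz.

(a) f₀ = 734.1 Hz  (b) Q = 0.9814  (c) BW = 748 Hz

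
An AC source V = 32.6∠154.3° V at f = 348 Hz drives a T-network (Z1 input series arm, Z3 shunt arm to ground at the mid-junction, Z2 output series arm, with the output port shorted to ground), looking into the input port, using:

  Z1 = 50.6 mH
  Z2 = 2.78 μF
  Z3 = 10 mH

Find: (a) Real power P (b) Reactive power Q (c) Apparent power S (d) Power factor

Step 1 — Angular frequency: ω = 2π·f = 2π·348 = 2187 rad/s.
Step 2 — Component impedances:
  Z1: Z = jωL = j·2187·0.0506 = 0 + j110.6 Ω
  Z2: Z = 1/(jωC) = -j/(ω·C) = 0 - j164.5 Ω
  Z3: Z = jωL = j·2187·0.01 = 0 + j21.87 Ω
Step 3 — With the output port shorted to ground, the output series arm Z2 runs from the junction to ground; the shunt arm Z3 also runs from the junction to ground. They appear in parallel: Z3 || Z2 = 0 + j25.22 Ω.
Step 4 — Series with input arm Z1: Z_in = Z1 + (Z3 || Z2) = 0 + j135.9 Ω = 135.9∠90.0° Ω.
Step 5 — Source phasor: V = 32.6∠154.3° V = -29.38 + j14.14 V.
Step 6 — Current: I = V / Z = 0.1041 + j0.2162 A = 0.24∠64.3° A.
Step 7 — Complex power: S = V·I* = 0 + j7.823 VA.
Step 8 — Real power: P = Re(S) = 0 W.
Step 9 — Reactive power: Q = Im(S) = 7.823 VAR.
Step 10 — Apparent power: |S| = 7.823 VA.
Step 11 — Power factor: PF = P/|S| = 0 (lagging).

(a) P = 0 W  (b) Q = 7.823 VAR  (c) S = 7.823 VA  (d) PF = 0 (lagging)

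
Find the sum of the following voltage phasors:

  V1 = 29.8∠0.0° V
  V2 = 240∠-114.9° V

Step 1 — Convert each phasor to rectangular form:
  V1 = 29.8·(cos(0.0°) + j·sin(0.0°)) = 29.8 V
  V2 = 240·(cos(-114.9°) + j·sin(-114.9°)) = -101 - j217.7 V
Step 2 — Sum components: V_total = -71.25 - j217.7 V.
Step 3 — Convert to polar: |V_total| = 229.1 V, ∠V_total = -108.1°.

V_total = 229.1∠-108.1° V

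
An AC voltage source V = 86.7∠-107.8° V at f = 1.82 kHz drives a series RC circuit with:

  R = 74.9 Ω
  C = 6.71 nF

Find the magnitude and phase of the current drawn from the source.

Step 1 — Angular frequency: ω = 2π·f = 2π·1820 = 1.144e+04 rad/s.
Step 2 — Component impedances:
  R: Z = R = 74.9 Ω
  C: Z = 1/(jωC) = -j/(ω·C) = 0 - j1.303e+04 Ω
Step 3 — Series combination: Z_total = R + C = 74.9 - j1.303e+04 Ω = 1.303e+04∠-89.7° Ω.
Step 4 — Source phasor: V = 86.7∠-107.8° V = -26.5 - j82.55 V.
Step 5 — Ohm's law: I = V / Z_total = (-26.5 - j82.55) / (74.9 - j1.303e+04) = 0.006322 - j0.00207 A.
Step 6 — Convert to polar: |I| = 0.006653 A, ∠I = -18.1°.

I = 0.006653∠-18.1° A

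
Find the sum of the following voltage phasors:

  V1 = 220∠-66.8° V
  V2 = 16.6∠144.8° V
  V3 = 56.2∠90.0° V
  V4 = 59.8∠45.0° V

Step 1 — Convert each phasor to rectangular form:
  V1 = 220·(cos(-66.8°) + j·sin(-66.8°)) = 86.67 - j202.2 V
  V2 = 16.6·(cos(144.8°) + j·sin(144.8°)) = -13.56 + j9.569 V
  V3 = 56.2·(cos(90.0°) + j·sin(90.0°)) = 0 + j56.2 V
  V4 = 59.8·(cos(45.0°) + j·sin(45.0°)) = 42.28 + j42.28 V
Step 2 — Sum components: V_total = 115.4 - j94.16 V.
Step 3 — Convert to polar: |V_total| = 148.9 V, ∠V_total = -39.2°.

V_total = 148.9∠-39.2° V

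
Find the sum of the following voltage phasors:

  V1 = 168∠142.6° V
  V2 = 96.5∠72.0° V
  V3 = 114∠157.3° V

Step 1 — Convert each phasor to rectangular form:
  V1 = 168·(cos(142.6°) + j·sin(142.6°)) = -133.5 + j102 V
  V2 = 96.5·(cos(72.0°) + j·sin(72.0°)) = 29.82 + j91.78 V
  V3 = 114·(cos(157.3°) + j·sin(157.3°)) = -105.2 + j43.99 V
Step 2 — Sum components: V_total = -208.8 + j237.8 V.
Step 3 — Convert to polar: |V_total| = 316.5 V, ∠V_total = 131.3°.

V_total = 316.5∠131.3° V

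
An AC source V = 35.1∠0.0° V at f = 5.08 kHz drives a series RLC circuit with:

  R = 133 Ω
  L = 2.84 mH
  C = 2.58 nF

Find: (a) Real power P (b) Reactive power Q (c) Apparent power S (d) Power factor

Step 1 — Angular frequency: ω = 2π·f = 2π·5080 = 3.192e+04 rad/s.
Step 2 — Component impedances:
  R: Z = R = 133 Ω
  L: Z = jωL = j·3.192e+04·0.00284 = 0 + j90.65 Ω
  C: Z = 1/(jωC) = -j/(ω·C) = 0 - j1.214e+04 Ω
Step 3 — Series combination: Z_total = R + L + C = 133 - j1.205e+04 Ω = 1.205e+04∠-89.4° Ω.
Step 4 — Source phasor: V = 35.1∠0.0° V = 35.1 V.
Step 5 — Current: I = V / Z = 3.213e-05 + j0.002912 A = 0.002912∠89.4° A.
Step 6 — Complex power: S = V·I* = 0.001128 - j0.1022 VA.
Step 7 — Real power: P = Re(S) = 0.001128 W.
Step 8 — Reactive power: Q = Im(S) = -0.1022 VAR.
Step 9 — Apparent power: |S| = 0.1022 VA.
Step 10 — Power factor: PF = P/|S| = 0.01103 (leading).

(a) P = 0.001128 W  (b) Q = -0.1022 VAR  (c) S = 0.1022 VA  (d) PF = 0.01103 (leading)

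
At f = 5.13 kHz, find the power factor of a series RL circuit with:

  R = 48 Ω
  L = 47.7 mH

Step 1 — Angular frequency: ω = 2π·f = 2π·5130 = 3.223e+04 rad/s.
Step 2 — Component impedances:
  R: Z = R = 48 Ω
  L: Z = jωL = j·3.223e+04·0.0477 = 0 + j1538 Ω
Step 3 — Series combination: Z_total = R + L = 48 + j1538 Ω = 1538∠88.2° Ω.
Step 4 — Power factor: PF = cos(φ) = Re(Z)/|Z| = 48/1538.3 = 0.0312.
Step 5 — Type: Im(Z) = 1538 ⇒ lagging (phase φ = 88.2°).

PF = 0.0312 (lagging, φ = 88.2°)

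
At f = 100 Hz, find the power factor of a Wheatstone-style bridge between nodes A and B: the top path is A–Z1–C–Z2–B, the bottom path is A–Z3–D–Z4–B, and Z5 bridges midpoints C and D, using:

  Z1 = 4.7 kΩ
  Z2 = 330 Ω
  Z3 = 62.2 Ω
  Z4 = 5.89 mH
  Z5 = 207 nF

Step 1 — Angular frequency: ω = 2π·f = 2π·100 = 628.3 rad/s.
Step 2 — Component impedances:
  Z1: Z = R = 4700 Ω
  Z2: Z = R = 330 Ω
  Z3: Z = R = 62.2 Ω
  Z4: Z = jωL = j·628.3·0.00589 = 0 + j3.701 Ω
  Z5: Z = 1/(jωC) = -j/(ω·C) = 0 - j7689 Ω
Step 3 — Bridge requires nodal analysis (the Z5 bridge couples midpoints C and D, so the two paths cannot be reduced to a simple series/parallel combination). Setting node B to ground and injecting 1 A at node A, the 3-node admittance system at A, C, D solves to V_A = Z_AB = 61.44 + j3.61 Ω = 61.55∠3.4° Ω.
Step 4 — Power factor: PF = cos(φ) = Re(Z)/|Z| = 61.439/61.545 = 0.9983.
Step 5 — Type: Im(Z) = 3.61 ⇒ lagging (phase φ = 3.4°).

PF = 0.9983 (lagging, φ = 3.4°)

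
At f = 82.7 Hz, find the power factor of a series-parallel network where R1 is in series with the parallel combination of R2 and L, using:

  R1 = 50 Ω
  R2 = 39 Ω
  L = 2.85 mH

Step 1 — Angular frequency: ω = 2π·f = 2π·82.7 = 519.6 rad/s.
Step 2 — Component impedances:
  R1: Z = R = 50 Ω
  R2: Z = R = 39 Ω
  L: Z = jωL = j·519.6·0.00285 = 0 + j1.481 Ω
Step 3 — Parallel branch: R2 || L = 1/(1/R2 + 1/L) = 0.05615 + j1.479 Ω.
Step 4 — Series with R1: Z_total = R1 + (R2 || L) = 50.06 + j1.479 Ω = 50.08∠1.7° Ω.
Step 5 — Power factor: PF = cos(φ) = Re(Z)/|Z| = 50.06/50.08 = 0.9996.
Step 6 — Type: Im(Z) = 1.479 ⇒ lagging (phase φ = 1.7°).

PF = 0.9996 (lagging, φ = 1.7°)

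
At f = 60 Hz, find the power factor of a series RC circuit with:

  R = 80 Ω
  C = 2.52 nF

Step 1 — Angular frequency: ω = 2π·f = 2π·60 = 377 rad/s.
Step 2 — Component impedances:
  R: Z = R = 80 Ω
  C: Z = 1/(jωC) = -j/(ω·C) = 0 - j1.053e+06 Ω
Step 3 — Series combination: Z_total = R + C = 80 - j1.053e+06 Ω = 1.053e+06∠-90.0° Ω.
Step 4 — Power factor: PF = cos(φ) = Re(Z)/|Z| = 80/1.0526e+06 = 7.6e-05.
Step 5 — Type: Im(Z) = -1.053e+06 ⇒ leading (phase φ = -90.0°).

PF = 7.6e-05 (leading, φ = -90.0°)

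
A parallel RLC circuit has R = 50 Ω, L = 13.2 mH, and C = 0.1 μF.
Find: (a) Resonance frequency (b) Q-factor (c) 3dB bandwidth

Step 1 — Resonance: ω₀ = 1/√(LC) = 1/√(0.0132·1e-07) = 2.752e+04 rad/s.
Step 2 — f₀ = ω₀/(2π) = 4381 Hz.
Step 3 — Parallel Q: Q = R/(ω₀L) = 50/(2.752e+04·0.0132) = 0.1376.
Step 4 — Bandwidth: Δω = ω₀/Q = 2e+05 rad/s; BW = Δω/(2π) = 3.183e+04 Hz.

(a) f₀ = 4381 Hz  (b) Q = 0.1376  (c) BW = 3.183e+04 Hz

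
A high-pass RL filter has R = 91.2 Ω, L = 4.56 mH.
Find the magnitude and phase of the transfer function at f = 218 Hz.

Step 1 — Angular frequency: ω = 2π·218 = 1370 rad/s.
Step 2 — Transfer function: H(jω) = jωL/(R + jωL).
Step 3 — Numerator jωL = j·6.246; denominator R + jωL = 91.2 + j6.246.
Step 4 — H = 0.004669 + j0.06817.
Step 5 — Magnitude: |H| = 0.06833 (-23.3 dB); phase: φ = 86.1°.

|H| = 0.06833 (-23.3 dB), φ = 86.1°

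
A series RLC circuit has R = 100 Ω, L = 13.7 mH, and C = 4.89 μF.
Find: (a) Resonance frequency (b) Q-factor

Step 1 — Resonance condition Im(Z)=0 gives ω₀ = 1/√(LC).
Step 2 — ω₀ = 1/√(0.0137·4.89e-06) = 3864 rad/s.
Step 3 — f₀ = ω₀/(2π) = 614.9 Hz.
Step 4 — Series Q: Q = ω₀L/R = 3864·0.0137/100 = 0.5293.

(a) f₀ = 614.9 Hz  (b) Q = 0.5293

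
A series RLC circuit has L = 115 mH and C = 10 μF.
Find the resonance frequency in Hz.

Step 1 — Resonance condition Im(Z)=0 gives ω₀ = 1/√(LC).
Step 2 — ω₀ = 1/√(0.115·1e-05) = 932.5 rad/s.
Step 3 — f₀ = ω₀/(2π) = 148.4 Hz.

f₀ = 148.4 Hz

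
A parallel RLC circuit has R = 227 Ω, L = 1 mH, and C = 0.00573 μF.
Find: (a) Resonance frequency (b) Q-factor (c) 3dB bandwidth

Step 1 — Resonance: ω₀ = 1/√(LC) = 1/√(0.001·5.73e-09) = 4.178e+05 rad/s.
Step 2 — f₀ = ω₀/(2π) = 6.649e+04 Hz.
Step 3 — Parallel Q: Q = R/(ω₀L) = 227/(4.178e+05·0.001) = 0.5434.
Step 4 — Bandwidth: Δω = ω₀/Q = 7.688e+05 rad/s; BW = Δω/(2π) = 1.224e+05 Hz.

(a) f₀ = 6.649e+04 Hz  (b) Q = 0.5434  (c) BW = 1.224e+05 Hz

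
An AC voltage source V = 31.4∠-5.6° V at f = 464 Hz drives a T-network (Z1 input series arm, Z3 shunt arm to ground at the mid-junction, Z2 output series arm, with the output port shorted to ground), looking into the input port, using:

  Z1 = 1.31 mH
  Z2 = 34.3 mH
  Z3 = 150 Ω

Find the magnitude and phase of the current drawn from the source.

Step 1 — Angular frequency: ω = 2π·f = 2π·464 = 2915 rad/s.
Step 2 — Component impedances:
  Z1: Z = jωL = j·2915·0.00131 = 0 + j3.819 Ω
  Z2: Z = jωL = j·2915·0.0343 = 0 + j100 Ω
  Z3: Z = R = 150 Ω
Step 3 — With the output port shorted to ground, the output series arm Z2 runs from the junction to ground; the shunt arm Z3 also runs from the junction to ground. They appear in parallel: Z3 || Z2 = 46.15 + j69.23 Ω.
Step 4 — Series with input arm Z1: Z_in = Z1 + (Z3 || Z2) = 46.15 + j73.05 Ω = 86.41∠57.7° Ω.
Step 5 — Source phasor: V = 31.4∠-5.6° V = 31.25 - j3.064 V.
Step 6 — Ohm's law: I = V / Z_total = (31.25 - j3.064) / (46.15 + j73.05) = 0.1632 - j0.3247 A.
Step 7 — Convert to polar: |I| = 0.3634 A, ∠I = -63.3°.

I = 0.3634∠-63.3° A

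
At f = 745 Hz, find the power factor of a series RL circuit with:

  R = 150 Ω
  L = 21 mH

Step 1 — Angular frequency: ω = 2π·f = 2π·745 = 4681 rad/s.
Step 2 — Component impedances:
  R: Z = R = 150 Ω
  L: Z = jωL = j·4681·0.021 = 0 + j98.3 Ω
Step 3 — Series combination: Z_total = R + L = 150 + j98.3 Ω = 179.3∠33.2° Ω.
Step 4 — Power factor: PF = cos(φ) = Re(Z)/|Z| = 150/179.34 = 0.8364.
Step 5 — Type: Im(Z) = 98.3 ⇒ lagging (phase φ = 33.2°).

PF = 0.8364 (lagging, φ = 33.2°)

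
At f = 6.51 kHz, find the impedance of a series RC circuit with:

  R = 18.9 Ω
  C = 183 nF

Step 1 — Angular frequency: ω = 2π·f = 2π·6510 = 4.09e+04 rad/s.
Step 2 — Component impedances:
  R: Z = R = 18.9 Ω
  C: Z = 1/(jωC) = -j/(ω·C) = 0 - j133.6 Ω
Step 3 — Series combination: Z_total = R + C = 18.9 - j133.6 Ω = 134.9∠-81.9° Ω.

Z = 18.9 - j133.6 Ω = 134.9∠-81.9° Ω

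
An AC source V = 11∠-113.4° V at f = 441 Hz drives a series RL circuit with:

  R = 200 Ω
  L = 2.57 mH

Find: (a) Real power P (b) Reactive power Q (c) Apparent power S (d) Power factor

Step 1 — Angular frequency: ω = 2π·f = 2π·441 = 2771 rad/s.
Step 2 — Component impedances:
  R: Z = R = 200 Ω
  L: Z = jωL = j·2771·0.00257 = 0 + j7.121 Ω
Step 3 — Series combination: Z_total = R + L = 200 + j7.121 Ω = 200.1∠2.0° Ω.
Step 4 — Source phasor: V = 11∠-113.4° V = -4.369 - j10.1 V.
Step 5 — Current: I = V / Z = -0.02361 - j0.04964 A = 0.05497∠-115.4° A.
Step 6 — Complex power: S = V·I* = 0.6042 + j0.02151 VA.
Step 7 — Real power: P = Re(S) = 0.6042 W.
Step 8 — Reactive power: Q = Im(S) = 0.02151 VAR.
Step 9 — Apparent power: |S| = 0.6046 VA.
Step 10 — Power factor: PF = P/|S| = 0.9994 (lagging).

(a) P = 0.6042 W  (b) Q = 0.02151 VAR  (c) S = 0.6046 VA  (d) PF = 0.9994 (lagging)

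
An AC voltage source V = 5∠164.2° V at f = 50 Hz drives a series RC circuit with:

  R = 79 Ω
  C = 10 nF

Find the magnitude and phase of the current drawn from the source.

Step 1 — Angular frequency: ω = 2π·f = 2π·50 = 314.2 rad/s.
Step 2 — Component impedances:
  R: Z = R = 79 Ω
  C: Z = 1/(jωC) = -j/(ω·C) = 0 - j3.183e+05 Ω
Step 3 — Series combination: Z_total = R + C = 79 - j3.183e+05 Ω = 3.183e+05∠-90.0° Ω.
Step 4 — Source phasor: V = 5∠164.2° V = -4.811 + j1.361 V.
Step 5 — Ohm's law: I = V / Z_total = (-4.811 + j1.361) / (79 - j3.183e+05) = -4.281e-06 - j1.511e-05 A.
Step 6 — Convert to polar: |I| = 1.571e-05 A, ∠I = -105.8°.

I = 1.571e-05∠-105.8° A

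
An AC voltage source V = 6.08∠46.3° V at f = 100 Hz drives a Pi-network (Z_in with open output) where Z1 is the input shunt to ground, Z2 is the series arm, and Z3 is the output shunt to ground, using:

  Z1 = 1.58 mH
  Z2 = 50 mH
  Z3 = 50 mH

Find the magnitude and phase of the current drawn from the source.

Step 1 — Angular frequency: ω = 2π·f = 2π·100 = 628.3 rad/s.
Step 2 — Component impedances:
  Z1: Z = jωL = j·628.3·0.00158 = 0 + j0.9927 Ω
  Z2: Z = jωL = j·628.3·0.05 = 0 + j31.42 Ω
  Z3: Z = jωL = j·628.3·0.05 = 0 + j31.42 Ω
Step 3 — With open output, the series arm Z2 and the output shunt Z3 appear in series to ground: Z2 + Z3 = 0 + j62.83 Ω.
Step 4 — Parallel with input shunt Z1: Z_in = Z1 || (Z2 + Z3) = 0 + j0.9773 Ω = 0.9773∠90.0° Ω.
Step 5 — Source phasor: V = 6.08∠46.3° V = 4.201 + j4.396 V.
Step 6 — Ohm's law: I = V / Z_total = (4.201 + j4.396) / (0 + j0.9773) = 4.498 - j4.298 A.
Step 7 — Convert to polar: |I| = 6.221 A, ∠I = -43.7°.

I = 6.221∠-43.7° A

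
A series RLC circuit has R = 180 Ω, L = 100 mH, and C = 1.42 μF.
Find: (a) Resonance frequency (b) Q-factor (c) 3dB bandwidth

Step 1 — Resonance: ω₀ = 1/√(LC) = 1/√(0.1·1.42e-06) = 2654 rad/s.
Step 2 — f₀ = ω₀/(2π) = 422.4 Hz.
Step 3 — Series Q: Q = ω₀L/R = 2654·0.1/180 = 1.474.
Step 4 — Bandwidth: Δω = ω₀/Q = 1800 rad/s; BW = Δω/(2π) = 286.5 Hz.

(a) f₀ = 422.4 Hz  (b) Q = 1.474  (c) BW = 286.5 Hz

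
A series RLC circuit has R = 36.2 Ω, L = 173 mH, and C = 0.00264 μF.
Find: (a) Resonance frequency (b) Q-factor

Step 1 — Resonance condition Im(Z)=0 gives ω₀ = 1/√(LC).
Step 2 — ω₀ = 1/√(0.173·2.64e-09) = 4.679e+04 rad/s.
Step 3 — f₀ = ω₀/(2π) = 7447 Hz.
Step 4 — Series Q: Q = ω₀L/R = 4.679e+04·0.173/36.2 = 223.6.

(a) f₀ = 7447 Hz  (b) Q = 223.6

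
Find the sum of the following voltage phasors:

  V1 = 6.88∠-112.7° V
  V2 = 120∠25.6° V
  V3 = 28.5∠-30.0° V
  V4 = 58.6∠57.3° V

Step 1 — Convert each phasor to rectangular form:
  V1 = 6.88·(cos(-112.7°) + j·sin(-112.7°)) = -2.655 - j6.347 V
  V2 = 120·(cos(25.6°) + j·sin(25.6°)) = 108.2 + j51.85 V
  V3 = 28.5·(cos(-30.0°) + j·sin(-30.0°)) = 24.68 - j14.25 V
  V4 = 58.6·(cos(57.3°) + j·sin(57.3°)) = 31.66 + j49.31 V
Step 2 — Sum components: V_total = 161.9 + j80.57 V.
Step 3 — Convert to polar: |V_total| = 180.8 V, ∠V_total = 26.5°.

V_total = 180.8∠26.5° V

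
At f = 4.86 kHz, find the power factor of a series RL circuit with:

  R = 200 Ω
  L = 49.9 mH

Step 1 — Angular frequency: ω = 2π·f = 2π·4860 = 3.054e+04 rad/s.
Step 2 — Component impedances:
  R: Z = R = 200 Ω
  L: Z = jωL = j·3.054e+04·0.0499 = 0 + j1524 Ω
Step 3 — Series combination: Z_total = R + L = 200 + j1524 Ω = 1537∠82.5° Ω.
Step 4 — Power factor: PF = cos(φ) = Re(Z)/|Z| = 200/1537 = 0.1301.
Step 5 — Type: Im(Z) = 1524 ⇒ lagging (phase φ = 82.5°).

PF = 0.1301 (lagging, φ = 82.5°)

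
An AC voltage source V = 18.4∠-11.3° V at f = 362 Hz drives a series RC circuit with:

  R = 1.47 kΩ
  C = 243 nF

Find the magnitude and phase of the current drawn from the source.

Step 1 — Angular frequency: ω = 2π·f = 2π·362 = 2275 rad/s.
Step 2 — Component impedances:
  R: Z = R = 1470 Ω
  C: Z = 1/(jωC) = -j/(ω·C) = 0 - j1809 Ω
Step 3 — Series combination: Z_total = R + C = 1470 - j1809 Ω = 2331∠-50.9° Ω.
Step 4 — Source phasor: V = 18.4∠-11.3° V = 18.04 - j3.605 V.
Step 5 — Ohm's law: I = V / Z_total = (18.04 - j3.605) / (1470 - j1809) = 0.006081 + j0.005032 A.
Step 6 — Convert to polar: |I| = 0.007893 A, ∠I = 39.6°.

I = 0.007893∠39.6° A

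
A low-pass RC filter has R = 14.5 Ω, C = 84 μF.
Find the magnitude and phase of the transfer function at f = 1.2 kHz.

Step 1 — Angular frequency: ω = 2π·1200 = 7540 rad/s.
Step 2 — Transfer function: H(jω) = 1/(1 + jωRC).
Step 3 — Denominator: 1 + jωRC = 1 + j·7540·14.5·8.4e-05 = 1 + j9.184.
Step 4 — H = 0.01172 - j0.1076.
Step 5 — Magnitude: |H| = 0.1083 (-19.3 dB); phase: φ = -83.8°.

|H| = 0.1083 (-19.3 dB), φ = -83.8°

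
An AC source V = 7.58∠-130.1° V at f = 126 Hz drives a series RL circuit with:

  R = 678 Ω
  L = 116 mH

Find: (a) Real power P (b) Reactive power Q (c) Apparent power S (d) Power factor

Step 1 — Angular frequency: ω = 2π·f = 2π·126 = 791.7 rad/s.
Step 2 — Component impedances:
  R: Z = R = 678 Ω
  L: Z = jωL = j·791.7·0.116 = 0 + j91.84 Ω
Step 3 — Series combination: Z_total = R + L = 678 + j91.84 Ω = 684.2∠7.7° Ω.
Step 4 — Source phasor: V = 7.58∠-130.1° V = -4.882 - j5.798 V.
Step 5 — Current: I = V / Z = -0.008209 - j0.00744 A = 0.01108∠-137.8° A.
Step 6 — Complex power: S = V·I* = 0.08322 + j0.01127 VA.
Step 7 — Real power: P = Re(S) = 0.08322 W.
Step 8 — Reactive power: Q = Im(S) = 0.01127 VAR.
Step 9 — Apparent power: |S| = 0.08398 VA.
Step 10 — Power factor: PF = P/|S| = 0.991 (lagging).

(a) P = 0.08322 W  (b) Q = 0.01127 VAR  (c) S = 0.08398 VA  (d) PF = 0.991 (lagging)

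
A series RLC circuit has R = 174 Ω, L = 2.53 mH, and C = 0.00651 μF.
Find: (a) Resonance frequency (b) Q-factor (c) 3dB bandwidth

Step 1 — Resonance: ω₀ = 1/√(LC) = 1/√(0.00253·6.51e-09) = 2.464e+05 rad/s.
Step 2 — f₀ = ω₀/(2π) = 3.922e+04 Hz.
Step 3 — Series Q: Q = ω₀L/R = 2.464e+05·0.00253/174 = 3.583.
Step 4 — Bandwidth: Δω = ω₀/Q = 6.877e+04 rad/s; BW = Δω/(2π) = 1.095e+04 Hz.

(a) f₀ = 3.922e+04 Hz  (b) Q = 3.583  (c) BW = 1.095e+04 Hz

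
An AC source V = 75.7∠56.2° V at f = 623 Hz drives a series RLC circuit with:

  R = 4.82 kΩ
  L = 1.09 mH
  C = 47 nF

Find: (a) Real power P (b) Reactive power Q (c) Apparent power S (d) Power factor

Step 1 — Angular frequency: ω = 2π·f = 2π·623 = 3914 rad/s.
Step 2 — Component impedances:
  R: Z = R = 4820 Ω
  L: Z = jωL = j·3914·0.00109 = 0 + j4.267 Ω
  C: Z = 1/(jωC) = -j/(ω·C) = 0 - j5435 Ω
Step 3 — Series combination: Z_total = R + L + C = 4820 - j5431 Ω = 7262∠-48.4° Ω.
Step 4 — Source phasor: V = 75.7∠56.2° V = 42.11 + j62.91 V.
Step 5 — Current: I = V / Z = -0.00263 + j0.01009 A = 0.01042∠104.6° A.
Step 6 — Complex power: S = V·I* = 0.5238 - j0.5902 VA.
Step 7 — Real power: P = Re(S) = 0.5238 W.
Step 8 — Reactive power: Q = Im(S) = -0.5902 VAR.
Step 9 — Apparent power: |S| = 0.7892 VA.
Step 10 — Power factor: PF = P/|S| = 0.6638 (leading).

(a) P = 0.5238 W  (b) Q = -0.5902 VAR  (c) S = 0.7892 VA  (d) PF = 0.6638 (leading)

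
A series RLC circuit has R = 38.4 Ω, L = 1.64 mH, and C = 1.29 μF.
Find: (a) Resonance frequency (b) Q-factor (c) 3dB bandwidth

Step 1 — Resonance condition Im(Z)=0 gives ω₀ = 1/√(LC).
Step 2 — ω₀ = 1/√(0.00164·1.29e-06) = 2.174e+04 rad/s.
Step 3 — f₀ = ω₀/(2π) = 3460 Hz.
Step 4 — Series Q: Q = ω₀L/R = 2.174e+04·0.00164/38.4 = 0.9285.
Step 5 — 3dB bandwidth: Δω = ω₀/Q = 2.341e+04 rad/s; BW = Δω/(2π) = 3727 Hz.

(a) f₀ = 3460 Hz  (b) Q = 0.9285  (c) BW = 3727 Hz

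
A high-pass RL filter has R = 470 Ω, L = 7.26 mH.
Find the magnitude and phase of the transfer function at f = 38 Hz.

Step 1 — Angular frequency: ω = 2π·38 = 238.8 rad/s.
Step 2 — Transfer function: H(jω) = jωL/(R + jωL).
Step 3 — Numerator jωL = j·1.733; denominator R + jωL = 470 + j1.733.
Step 4 — H = 1.36e-05 + j0.003688.
Step 5 — Magnitude: |H| = 0.003688 (-48.7 dB); phase: φ = 89.8°.

|H| = 0.003688 (-48.7 dB), φ = 89.8°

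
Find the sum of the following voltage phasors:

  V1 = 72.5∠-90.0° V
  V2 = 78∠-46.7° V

Step 1 — Convert each phasor to rectangular form:
  V1 = 72.5·(cos(-90.0°) + j·sin(-90.0°)) = 0 - j72.5 V
  V2 = 78·(cos(-46.7°) + j·sin(-46.7°)) = 53.49 - j56.77 V
Step 2 — Sum components: V_total = 53.49 - j129.3 V.
Step 3 — Convert to polar: |V_total| = 139.9 V, ∠V_total = -67.5°.

V_total = 139.9∠-67.5° V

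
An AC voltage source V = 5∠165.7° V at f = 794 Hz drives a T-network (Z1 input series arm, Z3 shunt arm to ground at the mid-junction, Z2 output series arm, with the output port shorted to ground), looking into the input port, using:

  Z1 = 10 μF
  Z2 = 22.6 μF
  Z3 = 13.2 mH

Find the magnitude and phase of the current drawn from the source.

Step 1 — Angular frequency: ω = 2π·f = 2π·794 = 4989 rad/s.
Step 2 — Component impedances:
  Z1: Z = 1/(jωC) = -j/(ω·C) = 0 - j20.04 Ω
  Z2: Z = 1/(jωC) = -j/(ω·C) = 0 - j8.869 Ω
  Z3: Z = jωL = j·4989·0.0132 = 0 + j65.85 Ω
Step 3 — With the output port shorted to ground, the output series arm Z2 runs from the junction to ground; the shunt arm Z3 also runs from the junction to ground. They appear in parallel: Z3 || Z2 = 0 - j10.25 Ω.
Step 4 — Series with input arm Z1: Z_in = Z1 + (Z3 || Z2) = 0 - j30.29 Ω = 30.29∠-90.0° Ω.
Step 5 — Source phasor: V = 5∠165.7° V = -4.845 + j1.235 V.
Step 6 — Ohm's law: I = V / Z_total = (-4.845 + j1.235) / (0 - j30.29) = -0.04077 - j0.1599 A.
Step 7 — Convert to polar: |I| = 0.165 A, ∠I = -104.3°.

I = 0.165∠-104.3° A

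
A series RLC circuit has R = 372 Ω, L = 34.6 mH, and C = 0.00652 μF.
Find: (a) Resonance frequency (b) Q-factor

Step 1 — Resonance condition Im(Z)=0 gives ω₀ = 1/√(LC).
Step 2 — ω₀ = 1/√(0.0346·6.52e-09) = 6.658e+04 rad/s.
Step 3 — f₀ = ω₀/(2π) = 1.06e+04 Hz.
Step 4 — Series Q: Q = ω₀L/R = 6.658e+04·0.0346/372 = 6.193.

(a) f₀ = 1.06e+04 Hz  (b) Q = 6.193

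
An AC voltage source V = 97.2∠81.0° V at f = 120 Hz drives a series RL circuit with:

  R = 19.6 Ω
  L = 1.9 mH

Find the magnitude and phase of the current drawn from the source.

Step 1 — Angular frequency: ω = 2π·f = 2π·120 = 754 rad/s.
Step 2 — Component impedances:
  R: Z = R = 19.6 Ω
  L: Z = jωL = j·754·0.0019 = 0 + j1.433 Ω
Step 3 — Series combination: Z_total = R + L = 19.6 + j1.433 Ω = 19.65∠4.2° Ω.
Step 4 — Source phasor: V = 97.2∠81.0° V = 15.21 + j96 V.
Step 5 — Ohm's law: I = V / Z_total = (15.21 + j96) / (19.6 + j1.433) = 1.128 + j4.816 A.
Step 6 — Convert to polar: |I| = 4.946 A, ∠I = 76.8°.

I = 4.946∠76.8° A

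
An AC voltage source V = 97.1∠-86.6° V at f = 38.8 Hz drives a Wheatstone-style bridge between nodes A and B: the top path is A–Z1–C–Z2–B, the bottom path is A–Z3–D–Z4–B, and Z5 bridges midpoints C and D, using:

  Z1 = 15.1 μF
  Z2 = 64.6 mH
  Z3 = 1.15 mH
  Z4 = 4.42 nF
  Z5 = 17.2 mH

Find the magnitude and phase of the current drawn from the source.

Step 1 — Angular frequency: ω = 2π·f = 2π·38.8 = 243.8 rad/s.
Step 2 — Component impedances:
  Z1: Z = 1/(jωC) = -j/(ω·C) = 0 - j271.7 Ω
  Z2: Z = jωL = j·243.8·0.0646 = 0 + j15.75 Ω
  Z3: Z = jωL = j·243.8·0.00115 = 0 + j0.2804 Ω
  Z4: Z = 1/(jωC) = -j/(ω·C) = 0 - j9.28e+05 Ω
  Z5: Z = jωL = j·243.8·0.0172 = 0 + j4.193 Ω
Step 3 — Bridge requires nodal analysis (the Z5 bridge couples midpoints C and D, so the two paths cannot be reduced to a simple series/parallel combination). Setting node B to ground and injecting 1 A at node A, the 3-node admittance system at A, C, D solves to V_A = Z_AB = 0 + j20.3 Ω = 20.3∠90.0° Ω.
Step 4 — Source phasor: V = 97.1∠-86.6° V = 5.759 - j96.93 V.
Step 5 — Ohm's law: I = V / Z_total = (5.759 - j96.93) / (0 + j20.3) = -4.775 - j0.2837 A.
Step 6 — Convert to polar: |I| = 4.784 A, ∠I = -176.6°.

I = 4.784∠-176.6° A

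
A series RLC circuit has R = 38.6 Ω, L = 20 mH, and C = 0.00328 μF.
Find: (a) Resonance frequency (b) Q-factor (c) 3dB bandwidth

Step 1 — Resonance: ω₀ = 1/√(LC) = 1/√(0.02·3.28e-09) = 1.235e+05 rad/s.
Step 2 — f₀ = ω₀/(2π) = 1.965e+04 Hz.
Step 3 — Series Q: Q = ω₀L/R = 1.235e+05·0.02/38.6 = 63.97.
Step 4 — Bandwidth: Δω = ω₀/Q = 1930 rad/s; BW = Δω/(2π) = 307.2 Hz.

(a) f₀ = 1.965e+04 Hz  (b) Q = 63.97  (c) BW = 307.2 Hz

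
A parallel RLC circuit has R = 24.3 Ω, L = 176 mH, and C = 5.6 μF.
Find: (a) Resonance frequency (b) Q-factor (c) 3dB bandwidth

Step 1 — Resonance: ω₀ = 1/√(LC) = 1/√(0.176·5.6e-06) = 1007 rad/s.
Step 2 — f₀ = ω₀/(2π) = 160.3 Hz.
Step 3 — Parallel Q: Q = R/(ω₀L) = 24.3/(1007·0.176) = 0.1371.
Step 4 — Bandwidth: Δω = ω₀/Q = 7349 rad/s; BW = Δω/(2π) = 1170 Hz.

(a) f₀ = 160.3 Hz  (b) Q = 0.1371  (c) BW = 1170 Hz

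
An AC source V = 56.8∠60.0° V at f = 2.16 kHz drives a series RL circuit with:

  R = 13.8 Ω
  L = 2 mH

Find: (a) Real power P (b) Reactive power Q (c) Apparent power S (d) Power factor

Step 1 — Angular frequency: ω = 2π·f = 2π·2160 = 1.357e+04 rad/s.
Step 2 — Component impedances:
  R: Z = R = 13.8 Ω
  L: Z = jωL = j·1.357e+04·0.002 = 0 + j27.14 Ω
Step 3 — Series combination: Z_total = R + L = 13.8 + j27.14 Ω = 30.45∠63.1° Ω.
Step 4 — Source phasor: V = 56.8∠60.0° V = 28.4 + j49.19 V.
Step 5 — Current: I = V / Z = 1.863 - j0.09927 A = 1.865∠-3.1° A.
Step 6 — Complex power: S = V·I* = 48.02 + j94.45 VA.
Step 7 — Real power: P = Re(S) = 48.02 W.
Step 8 — Reactive power: Q = Im(S) = 94.45 VAR.
Step 9 — Apparent power: |S| = 106 VA.
Step 10 — Power factor: PF = P/|S| = 0.4532 (lagging).

(a) P = 48.02 W  (b) Q = 94.45 VAR  (c) S = 106 VA  (d) PF = 0.4532 (lagging)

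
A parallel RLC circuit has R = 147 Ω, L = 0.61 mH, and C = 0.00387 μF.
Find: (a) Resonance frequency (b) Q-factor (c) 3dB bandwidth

Step 1 — Resonance: ω₀ = 1/√(LC) = 1/√(0.00061·3.87e-09) = 6.508e+05 rad/s.
Step 2 — f₀ = ω₀/(2π) = 1.036e+05 Hz.
Step 3 — Parallel Q: Q = R/(ω₀L) = 147/(6.508e+05·0.00061) = 0.3703.
Step 4 — Bandwidth: Δω = ω₀/Q = 1.758e+06 rad/s; BW = Δω/(2π) = 2.798e+05 Hz.

(a) f₀ = 1.036e+05 Hz  (b) Q = 0.3703  (c) BW = 2.798e+05 Hz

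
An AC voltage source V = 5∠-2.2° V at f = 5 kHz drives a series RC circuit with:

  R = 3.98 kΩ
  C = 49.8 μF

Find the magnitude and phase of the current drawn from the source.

Step 1 — Angular frequency: ω = 2π·f = 2π·5000 = 3.142e+04 rad/s.
Step 2 — Component impedances:
  R: Z = R = 3980 Ω
  C: Z = 1/(jωC) = -j/(ω·C) = 0 - j0.6392 Ω
Step 3 — Series combination: Z_total = R + C = 3980 - j0.6392 Ω = 3980∠-0.0° Ω.
Step 4 — Source phasor: V = 5∠-2.2° V = 4.996 - j0.1919 V.
Step 5 — Ohm's law: I = V / Z_total = (4.996 - j0.1919) / (3980 - j0.6392) = 0.001255 - j4.802e-05 A.
Step 6 — Convert to polar: |I| = 0.001256 A, ∠I = -2.2°.

I = 0.001256∠-2.2° A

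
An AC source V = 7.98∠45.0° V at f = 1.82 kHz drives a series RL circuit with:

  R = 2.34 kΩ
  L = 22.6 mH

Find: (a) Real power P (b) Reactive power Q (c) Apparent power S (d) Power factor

Step 1 — Angular frequency: ω = 2π·f = 2π·1820 = 1.144e+04 rad/s.
Step 2 — Component impedances:
  R: Z = R = 2340 Ω
  L: Z = jωL = j·1.144e+04·0.0226 = 0 + j258.4 Ω
Step 3 — Series combination: Z_total = R + L = 2340 + j258.4 Ω = 2354∠6.3° Ω.
Step 4 — Source phasor: V = 7.98∠45.0° V = 5.643 + j5.643 V.
Step 5 — Current: I = V / Z = 0.002645 + j0.002119 A = 0.00339∠38.7° A.
Step 6 — Complex power: S = V·I* = 0.02689 + j0.002969 VA.
Step 7 — Real power: P = Re(S) = 0.02689 W.
Step 8 — Reactive power: Q = Im(S) = 0.002969 VAR.
Step 9 — Apparent power: |S| = 0.02705 VA.
Step 10 — Power factor: PF = P/|S| = 0.994 (lagging).

(a) P = 0.02689 W  (b) Q = 0.002969 VAR  (c) S = 0.02705 VA  (d) PF = 0.994 (lagging)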